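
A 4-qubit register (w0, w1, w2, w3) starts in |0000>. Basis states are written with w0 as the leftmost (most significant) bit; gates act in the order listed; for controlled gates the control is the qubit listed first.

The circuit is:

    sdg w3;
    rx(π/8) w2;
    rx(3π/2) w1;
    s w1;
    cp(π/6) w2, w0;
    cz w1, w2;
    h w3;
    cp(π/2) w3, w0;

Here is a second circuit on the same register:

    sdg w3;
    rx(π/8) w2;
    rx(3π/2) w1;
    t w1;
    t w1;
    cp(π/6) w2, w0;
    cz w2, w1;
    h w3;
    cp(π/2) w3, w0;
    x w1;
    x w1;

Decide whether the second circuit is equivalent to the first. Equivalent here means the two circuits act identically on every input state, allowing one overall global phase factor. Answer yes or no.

Yes: on every input state the two circuits agree up to one overall phase factor.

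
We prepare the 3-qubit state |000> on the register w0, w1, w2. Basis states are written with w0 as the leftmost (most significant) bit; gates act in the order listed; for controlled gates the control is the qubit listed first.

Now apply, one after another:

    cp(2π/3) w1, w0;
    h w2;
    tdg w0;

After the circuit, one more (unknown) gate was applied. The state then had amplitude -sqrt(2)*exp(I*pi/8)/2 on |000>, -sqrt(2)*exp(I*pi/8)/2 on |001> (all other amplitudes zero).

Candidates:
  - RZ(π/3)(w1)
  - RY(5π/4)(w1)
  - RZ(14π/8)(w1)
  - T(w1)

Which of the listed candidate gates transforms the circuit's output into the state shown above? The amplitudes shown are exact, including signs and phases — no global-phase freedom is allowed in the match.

It was RZ(14π/8)(w1) that produced the state shown.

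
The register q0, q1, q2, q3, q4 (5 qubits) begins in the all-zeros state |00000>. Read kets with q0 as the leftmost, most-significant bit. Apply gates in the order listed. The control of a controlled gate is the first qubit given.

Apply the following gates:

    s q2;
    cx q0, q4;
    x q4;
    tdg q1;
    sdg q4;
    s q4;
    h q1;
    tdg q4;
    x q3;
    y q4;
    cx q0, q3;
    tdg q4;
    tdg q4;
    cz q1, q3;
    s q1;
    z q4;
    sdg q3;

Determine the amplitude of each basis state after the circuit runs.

After the circuit, the state carries amplitude sqrt(2)*exp(3*I*pi/4)/2 on |00010>, sqrt(2)*exp(I*pi/4)/2 on |01010>, and 0 on every other basis state.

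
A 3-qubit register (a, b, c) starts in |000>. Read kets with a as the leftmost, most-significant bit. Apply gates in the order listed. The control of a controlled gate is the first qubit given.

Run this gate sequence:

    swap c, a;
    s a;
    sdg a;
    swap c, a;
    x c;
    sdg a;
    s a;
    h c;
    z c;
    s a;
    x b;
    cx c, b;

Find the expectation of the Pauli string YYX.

In the final state, YYX has expectation 0.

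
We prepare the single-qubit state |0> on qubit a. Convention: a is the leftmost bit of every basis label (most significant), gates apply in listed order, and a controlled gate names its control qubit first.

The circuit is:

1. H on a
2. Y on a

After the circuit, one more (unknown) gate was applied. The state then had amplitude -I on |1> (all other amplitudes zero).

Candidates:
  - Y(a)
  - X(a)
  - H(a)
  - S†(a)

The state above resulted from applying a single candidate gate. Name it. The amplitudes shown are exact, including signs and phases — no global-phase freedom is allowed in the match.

The applied gate was H(a).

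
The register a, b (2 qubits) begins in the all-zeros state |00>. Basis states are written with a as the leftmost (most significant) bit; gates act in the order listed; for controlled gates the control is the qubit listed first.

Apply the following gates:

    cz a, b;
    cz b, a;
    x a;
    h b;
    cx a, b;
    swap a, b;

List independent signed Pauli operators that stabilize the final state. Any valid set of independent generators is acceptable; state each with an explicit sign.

The stabilizer group can be generated by +XI, -IZ, among other valid generating sets.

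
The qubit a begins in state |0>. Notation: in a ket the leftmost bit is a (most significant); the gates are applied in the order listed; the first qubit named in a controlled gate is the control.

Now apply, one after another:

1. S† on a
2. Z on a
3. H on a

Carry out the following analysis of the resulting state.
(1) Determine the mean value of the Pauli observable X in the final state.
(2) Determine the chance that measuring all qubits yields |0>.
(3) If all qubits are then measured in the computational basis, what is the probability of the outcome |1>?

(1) The expectation value of X is 1.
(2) A full measurement returns |0> with probability 1/2.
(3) The probability of measuring |1> is 1/2.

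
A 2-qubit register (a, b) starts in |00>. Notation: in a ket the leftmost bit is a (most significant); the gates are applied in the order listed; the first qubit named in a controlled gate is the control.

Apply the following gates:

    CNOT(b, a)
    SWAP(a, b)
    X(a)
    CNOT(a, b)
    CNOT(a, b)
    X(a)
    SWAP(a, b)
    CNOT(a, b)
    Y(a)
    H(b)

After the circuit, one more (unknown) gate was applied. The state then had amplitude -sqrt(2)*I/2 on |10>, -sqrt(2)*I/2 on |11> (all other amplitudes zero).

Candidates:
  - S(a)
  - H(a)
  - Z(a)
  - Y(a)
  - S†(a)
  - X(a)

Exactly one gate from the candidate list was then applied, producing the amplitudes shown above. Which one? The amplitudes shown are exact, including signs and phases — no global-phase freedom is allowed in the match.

The unique candidate consistent with the amplitudes is Z(a). Key observation: steps 2-7 multiply out to the identity, so the circuit reduces to the remaining gates.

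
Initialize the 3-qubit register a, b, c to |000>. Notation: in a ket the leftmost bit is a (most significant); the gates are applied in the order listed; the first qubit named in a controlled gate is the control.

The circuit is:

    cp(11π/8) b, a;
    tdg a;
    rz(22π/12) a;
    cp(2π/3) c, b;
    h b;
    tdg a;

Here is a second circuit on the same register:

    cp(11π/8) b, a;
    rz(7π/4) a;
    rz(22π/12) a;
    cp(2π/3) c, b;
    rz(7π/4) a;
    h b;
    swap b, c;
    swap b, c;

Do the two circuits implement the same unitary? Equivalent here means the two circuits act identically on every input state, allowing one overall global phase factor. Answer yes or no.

Yes — the two circuits implement the same unitary up to a global phase.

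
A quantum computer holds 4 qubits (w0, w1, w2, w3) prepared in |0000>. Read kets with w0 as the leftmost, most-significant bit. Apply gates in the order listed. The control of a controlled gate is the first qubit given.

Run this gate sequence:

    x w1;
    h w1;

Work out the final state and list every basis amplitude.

After the circuit, the state carries amplitude sqrt(2)/2 on |0000>, -sqrt(2)/2 on |0100>, and 0 on every other basis state.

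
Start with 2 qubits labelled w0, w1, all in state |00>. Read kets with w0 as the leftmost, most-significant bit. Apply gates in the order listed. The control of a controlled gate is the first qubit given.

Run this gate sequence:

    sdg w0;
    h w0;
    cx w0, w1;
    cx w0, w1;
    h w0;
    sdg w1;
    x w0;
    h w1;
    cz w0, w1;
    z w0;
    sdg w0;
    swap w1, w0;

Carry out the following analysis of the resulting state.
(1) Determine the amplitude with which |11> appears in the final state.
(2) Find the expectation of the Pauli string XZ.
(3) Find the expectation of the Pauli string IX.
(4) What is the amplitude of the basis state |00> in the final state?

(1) The final state's coefficient on |11> equals -sqrt(2)*I/2. Key observation: steps 2-5 multiply out to the identity, so the circuit reduces to the remaining gates.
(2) In the final state, XZ has expectation 1.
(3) The observable IX averages to 0.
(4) The final state's coefficient on |00> equals 0.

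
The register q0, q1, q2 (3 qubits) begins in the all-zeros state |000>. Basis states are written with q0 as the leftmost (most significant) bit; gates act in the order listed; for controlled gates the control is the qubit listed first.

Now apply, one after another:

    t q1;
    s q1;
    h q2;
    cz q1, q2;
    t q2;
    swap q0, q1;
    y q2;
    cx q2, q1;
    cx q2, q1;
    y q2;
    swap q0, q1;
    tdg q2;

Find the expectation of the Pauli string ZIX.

In the final state, ZIX has expectation 1.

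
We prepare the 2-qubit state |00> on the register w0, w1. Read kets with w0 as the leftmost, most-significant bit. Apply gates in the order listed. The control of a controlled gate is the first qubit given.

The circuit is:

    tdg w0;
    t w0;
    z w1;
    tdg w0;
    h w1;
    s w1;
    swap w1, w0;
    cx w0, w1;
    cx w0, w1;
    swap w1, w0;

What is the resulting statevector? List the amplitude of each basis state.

After the circuit, the state carries amplitude sqrt(2)/2 on |00>, sqrt(2)*I/2 on |01>, 0 on |10>, 0 on |11>.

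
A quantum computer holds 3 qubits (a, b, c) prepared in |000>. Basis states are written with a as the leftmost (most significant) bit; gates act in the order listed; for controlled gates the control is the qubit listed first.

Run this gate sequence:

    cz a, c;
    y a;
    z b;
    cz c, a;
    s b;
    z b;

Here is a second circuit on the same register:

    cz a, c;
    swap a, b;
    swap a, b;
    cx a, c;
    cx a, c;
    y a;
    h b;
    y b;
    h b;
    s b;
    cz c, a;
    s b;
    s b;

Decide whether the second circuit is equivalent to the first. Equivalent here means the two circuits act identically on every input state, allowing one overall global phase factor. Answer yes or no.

No — the two circuits implement different unitaries, even allowing a global phase.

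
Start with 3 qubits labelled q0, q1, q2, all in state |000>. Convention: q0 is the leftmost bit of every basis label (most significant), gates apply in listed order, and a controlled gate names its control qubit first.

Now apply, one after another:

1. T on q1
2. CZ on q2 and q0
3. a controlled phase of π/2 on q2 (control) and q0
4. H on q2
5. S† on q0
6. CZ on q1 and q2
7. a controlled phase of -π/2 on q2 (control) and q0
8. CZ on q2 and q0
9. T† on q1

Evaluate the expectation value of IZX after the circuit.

The expectation value of IZX is 1.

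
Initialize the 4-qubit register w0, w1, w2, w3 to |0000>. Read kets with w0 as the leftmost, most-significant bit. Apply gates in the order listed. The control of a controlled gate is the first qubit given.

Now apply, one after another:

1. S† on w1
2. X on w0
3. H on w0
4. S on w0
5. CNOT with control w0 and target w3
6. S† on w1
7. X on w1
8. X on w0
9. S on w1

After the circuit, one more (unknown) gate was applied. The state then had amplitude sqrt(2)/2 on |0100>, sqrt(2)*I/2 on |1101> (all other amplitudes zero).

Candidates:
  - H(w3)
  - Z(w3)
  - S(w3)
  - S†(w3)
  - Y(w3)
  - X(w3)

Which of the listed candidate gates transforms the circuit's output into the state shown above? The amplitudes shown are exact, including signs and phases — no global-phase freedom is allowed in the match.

The applied gate was X(w3).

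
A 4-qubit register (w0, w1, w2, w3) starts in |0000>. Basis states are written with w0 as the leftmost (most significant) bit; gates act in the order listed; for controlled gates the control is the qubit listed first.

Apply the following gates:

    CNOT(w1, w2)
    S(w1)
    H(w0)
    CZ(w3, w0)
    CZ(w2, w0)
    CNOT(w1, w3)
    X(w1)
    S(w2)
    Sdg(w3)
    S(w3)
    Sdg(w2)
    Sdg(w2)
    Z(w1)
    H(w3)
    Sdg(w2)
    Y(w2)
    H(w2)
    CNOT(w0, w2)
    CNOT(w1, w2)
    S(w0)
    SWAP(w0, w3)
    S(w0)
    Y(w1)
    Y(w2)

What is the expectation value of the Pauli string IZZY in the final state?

The observable IZZY averages to 0. Key observation: the block from step 8 through step 11 cancels to the identity and can be dropped.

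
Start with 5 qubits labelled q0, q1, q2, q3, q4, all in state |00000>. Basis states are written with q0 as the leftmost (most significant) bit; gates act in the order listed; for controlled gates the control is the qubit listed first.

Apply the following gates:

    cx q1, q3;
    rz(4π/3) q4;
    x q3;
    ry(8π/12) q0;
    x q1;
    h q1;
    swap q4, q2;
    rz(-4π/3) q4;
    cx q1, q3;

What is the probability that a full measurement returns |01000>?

The probability of measuring |01000> is 1/8.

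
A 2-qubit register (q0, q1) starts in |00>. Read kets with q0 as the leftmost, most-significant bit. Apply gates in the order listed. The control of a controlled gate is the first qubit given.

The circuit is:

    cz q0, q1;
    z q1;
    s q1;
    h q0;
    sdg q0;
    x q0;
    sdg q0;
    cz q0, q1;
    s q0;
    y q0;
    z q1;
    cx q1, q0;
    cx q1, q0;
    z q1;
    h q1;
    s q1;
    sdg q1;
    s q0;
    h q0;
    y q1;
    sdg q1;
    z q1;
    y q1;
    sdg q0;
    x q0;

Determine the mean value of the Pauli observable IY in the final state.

The observable IY averages to -1. Key observation: steps 11-14 multiply out to the identity, so the circuit reduces to the remaining gates.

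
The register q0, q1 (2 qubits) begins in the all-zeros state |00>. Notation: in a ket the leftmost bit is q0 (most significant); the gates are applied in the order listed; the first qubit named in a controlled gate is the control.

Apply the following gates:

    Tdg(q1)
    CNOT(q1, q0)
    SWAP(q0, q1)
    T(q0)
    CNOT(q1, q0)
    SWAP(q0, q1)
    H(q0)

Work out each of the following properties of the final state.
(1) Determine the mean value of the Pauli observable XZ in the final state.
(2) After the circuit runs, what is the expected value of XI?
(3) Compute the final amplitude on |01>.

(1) In the final state, XZ has expectation 1.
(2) The observable XI averages to 1.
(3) The amplitude on |01> is 0.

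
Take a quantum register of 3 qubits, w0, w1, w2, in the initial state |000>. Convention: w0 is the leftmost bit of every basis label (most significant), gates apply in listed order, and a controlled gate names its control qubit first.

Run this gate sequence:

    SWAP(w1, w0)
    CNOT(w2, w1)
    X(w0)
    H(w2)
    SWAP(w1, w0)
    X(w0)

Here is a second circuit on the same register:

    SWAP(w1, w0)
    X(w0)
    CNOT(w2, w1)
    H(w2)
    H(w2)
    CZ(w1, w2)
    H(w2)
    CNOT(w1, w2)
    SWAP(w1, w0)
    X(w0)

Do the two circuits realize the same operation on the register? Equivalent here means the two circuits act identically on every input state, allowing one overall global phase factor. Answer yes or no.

Yes: on every input state the two circuits agree up to one overall phase factor.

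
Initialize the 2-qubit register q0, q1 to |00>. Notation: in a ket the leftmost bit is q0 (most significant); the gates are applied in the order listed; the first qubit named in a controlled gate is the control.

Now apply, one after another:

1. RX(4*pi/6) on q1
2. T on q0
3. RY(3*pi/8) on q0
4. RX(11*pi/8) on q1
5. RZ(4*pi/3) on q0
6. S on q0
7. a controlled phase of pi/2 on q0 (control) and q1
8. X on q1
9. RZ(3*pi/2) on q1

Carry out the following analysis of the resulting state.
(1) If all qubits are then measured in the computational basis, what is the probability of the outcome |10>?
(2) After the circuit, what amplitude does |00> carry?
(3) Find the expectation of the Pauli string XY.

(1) The probability of measuring |10> is -(2 - sqrt(2 - sqrt(2)))*(-4 + sqrt(2 - sqrt(2)) + sqrt(3*sqrt(2) + 6))/32.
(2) |00> carries amplitude sqrt(3)*I*exp(7*I*pi/12)*cos(3*pi/16)*cos(5*pi/16)/2 - I*exp(7*I*pi/12)*sin(5*pi/16)*cos(3*pi/16)/2 in the final state.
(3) The observable XY averages to sqrt(3)*I*exp(-5*I*pi/6)*sin(3*pi/16)*sin(5*pi/16)**2*cos(3*pi/16)/4 + I*exp(5*I*pi/6)*sin(3*pi/16)*sin(5*pi/16)*cos(3*pi/16)*cos(5*pi/16)/2 + sqrt(3)*exp(-I*pi/6)*sin(3*pi/16)*sin(5*pi/16)**2*cos(3*pi/16)/4 + sqrt(3)*I*exp(5*I*pi/6)*sin(3*pi/16)*cos(3*pi/16)*cos(5*pi/16)**2/4 - exp(I*pi/6)*sin(3*pi/16)*sin(5*pi/16)*cos(3*pi/16)*cos(5*pi/16)/2 - sqrt(3)*exp(I*pi/6)*sin(3*pi/16)*cos(3*pi/16)*cos(5*pi/16)**2/4 - sqrt(3)*exp(-I*pi/6)*sin(3*pi/16)*cos(3*pi/16)*cos(5*pi/16)**2/4 - exp(-I*pi/6)*sin(3*pi/16)*sin(5*pi/16)*cos(3*pi/16)*cos(5*pi/16)/2 - sqrt(3)*I*exp(-5*I*pi/6)*sin(3*pi/16)*cos(3*pi/16)*cos(5*pi/16)**2/4 + sqrt(3)*exp(I*pi/6)*sin(3*pi/16)*sin(5*pi/16)**2*cos(3*pi/16)/4 - I*exp(-5*I*pi/6)*sin(3*pi/16)*sin(5*pi/16)*cos(3*pi/16)*cos(5*pi/16)/2 - sqrt(3)*I*exp(5*I*pi/6)*sin(3*pi/16)*sin(5*pi/16)**2*cos(3*pi/16)/4.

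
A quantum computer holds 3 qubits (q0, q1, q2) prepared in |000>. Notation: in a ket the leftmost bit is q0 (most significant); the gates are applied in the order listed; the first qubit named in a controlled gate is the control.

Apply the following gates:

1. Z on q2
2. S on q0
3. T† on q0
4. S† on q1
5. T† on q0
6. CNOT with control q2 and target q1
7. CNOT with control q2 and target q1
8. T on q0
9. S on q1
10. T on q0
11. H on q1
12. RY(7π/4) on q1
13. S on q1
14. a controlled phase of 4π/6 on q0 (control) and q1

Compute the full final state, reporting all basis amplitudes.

After the circuit, the state carries amplitude sqrt(2)*(-sqrt(sqrt(2) + 2) - sqrt(2 - sqrt(2)))/4 on |000>, -sqrt(2)*I*sqrt(sqrt(2) + 2)/4 + sqrt(2)*I*sqrt(2 - sqrt(2))/4 on |010>, and 0 on every other basis state.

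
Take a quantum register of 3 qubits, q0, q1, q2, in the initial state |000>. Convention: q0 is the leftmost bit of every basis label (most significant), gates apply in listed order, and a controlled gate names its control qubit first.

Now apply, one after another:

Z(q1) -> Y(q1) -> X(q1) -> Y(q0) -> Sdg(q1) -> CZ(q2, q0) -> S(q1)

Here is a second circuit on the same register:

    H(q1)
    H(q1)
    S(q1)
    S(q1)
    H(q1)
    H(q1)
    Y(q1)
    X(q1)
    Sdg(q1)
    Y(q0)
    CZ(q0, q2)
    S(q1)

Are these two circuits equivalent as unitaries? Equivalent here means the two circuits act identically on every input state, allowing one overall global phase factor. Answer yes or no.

Yes — the two circuits implement the same unitary up to a global phase.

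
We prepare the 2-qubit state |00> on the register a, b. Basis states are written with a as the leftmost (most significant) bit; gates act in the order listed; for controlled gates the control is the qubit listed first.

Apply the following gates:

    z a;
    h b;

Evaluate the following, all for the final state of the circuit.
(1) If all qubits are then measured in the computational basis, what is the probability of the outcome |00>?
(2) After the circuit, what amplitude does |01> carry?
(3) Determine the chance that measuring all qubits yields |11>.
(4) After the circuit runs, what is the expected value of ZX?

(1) A full measurement returns |00> with probability 1/2.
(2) The amplitude on |01> is sqrt(2)/2.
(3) Outcome |11> occurs with probability 0.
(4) The observable ZX averages to 1.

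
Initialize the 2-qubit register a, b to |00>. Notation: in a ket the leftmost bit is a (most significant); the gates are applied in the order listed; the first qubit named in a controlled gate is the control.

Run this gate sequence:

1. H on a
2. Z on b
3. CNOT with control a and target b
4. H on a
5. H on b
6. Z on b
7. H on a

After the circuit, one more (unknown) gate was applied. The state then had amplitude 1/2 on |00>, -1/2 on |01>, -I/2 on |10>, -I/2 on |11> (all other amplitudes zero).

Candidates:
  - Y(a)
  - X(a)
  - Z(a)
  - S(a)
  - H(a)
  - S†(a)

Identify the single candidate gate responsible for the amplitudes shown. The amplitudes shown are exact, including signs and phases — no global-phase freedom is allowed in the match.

The applied gate was S†(a).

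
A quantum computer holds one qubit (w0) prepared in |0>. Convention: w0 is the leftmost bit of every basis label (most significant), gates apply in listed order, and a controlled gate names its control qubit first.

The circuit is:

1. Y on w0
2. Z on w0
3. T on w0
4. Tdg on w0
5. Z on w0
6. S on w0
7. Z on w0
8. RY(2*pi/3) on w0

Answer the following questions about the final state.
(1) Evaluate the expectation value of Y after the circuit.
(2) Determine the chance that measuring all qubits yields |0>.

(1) In the final state, Y has expectation 0. Key observation: the block from step 2 through step 5 cancels to the identity and can be dropped.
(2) A full measurement returns |0> with probability 3/4.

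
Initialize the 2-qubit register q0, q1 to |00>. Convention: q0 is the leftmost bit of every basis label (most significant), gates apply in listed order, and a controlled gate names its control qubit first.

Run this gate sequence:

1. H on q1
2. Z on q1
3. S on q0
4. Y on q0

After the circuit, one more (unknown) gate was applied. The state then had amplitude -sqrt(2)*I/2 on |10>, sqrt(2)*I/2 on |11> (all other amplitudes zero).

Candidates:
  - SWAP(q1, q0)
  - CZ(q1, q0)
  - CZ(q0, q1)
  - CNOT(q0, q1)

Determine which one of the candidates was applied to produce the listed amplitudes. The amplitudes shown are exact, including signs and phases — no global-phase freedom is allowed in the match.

The unique candidate consistent with the amplitudes is CNOT(q0, q1).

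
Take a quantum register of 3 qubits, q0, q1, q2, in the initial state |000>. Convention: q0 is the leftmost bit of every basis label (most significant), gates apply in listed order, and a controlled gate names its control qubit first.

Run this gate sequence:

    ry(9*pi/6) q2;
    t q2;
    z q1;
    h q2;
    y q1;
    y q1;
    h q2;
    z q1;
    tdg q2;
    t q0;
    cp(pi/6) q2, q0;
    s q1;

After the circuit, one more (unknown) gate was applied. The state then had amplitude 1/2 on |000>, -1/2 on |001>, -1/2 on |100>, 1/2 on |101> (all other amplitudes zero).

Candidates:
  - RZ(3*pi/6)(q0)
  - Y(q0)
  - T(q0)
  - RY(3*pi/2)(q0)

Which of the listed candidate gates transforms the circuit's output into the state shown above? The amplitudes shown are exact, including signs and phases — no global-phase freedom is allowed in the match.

The unique candidate consistent with the amplitudes is RY(3*pi/2)(q0).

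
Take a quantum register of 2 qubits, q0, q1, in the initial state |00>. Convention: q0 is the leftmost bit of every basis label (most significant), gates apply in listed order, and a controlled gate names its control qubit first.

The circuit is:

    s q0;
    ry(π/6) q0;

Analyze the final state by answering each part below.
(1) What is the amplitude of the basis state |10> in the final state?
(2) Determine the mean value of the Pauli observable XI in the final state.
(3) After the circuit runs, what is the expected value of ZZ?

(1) The amplitude on |10> is -sqrt(2)/4 + sqrt(6)/4.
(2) The expectation value of XI is 1/2.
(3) The expectation value of ZZ is sqrt(3)/2.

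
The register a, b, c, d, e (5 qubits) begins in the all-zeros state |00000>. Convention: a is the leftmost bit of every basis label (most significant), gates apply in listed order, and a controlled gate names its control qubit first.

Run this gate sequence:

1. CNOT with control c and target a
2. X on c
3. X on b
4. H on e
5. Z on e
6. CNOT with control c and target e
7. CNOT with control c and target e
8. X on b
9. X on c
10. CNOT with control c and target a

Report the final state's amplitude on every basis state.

The resulting statevector has amplitude sqrt(2)/2 on |00000>, -sqrt(2)/2 on |00001>, and 0 on every other basis state.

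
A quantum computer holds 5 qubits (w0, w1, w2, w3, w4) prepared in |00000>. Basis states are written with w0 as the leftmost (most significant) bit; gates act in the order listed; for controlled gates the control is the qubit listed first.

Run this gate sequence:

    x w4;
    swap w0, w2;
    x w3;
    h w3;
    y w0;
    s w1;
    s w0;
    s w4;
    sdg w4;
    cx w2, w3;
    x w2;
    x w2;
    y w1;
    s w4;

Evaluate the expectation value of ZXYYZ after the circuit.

The expectation value of ZXYYZ is 0. Key observation: gates 11-12 undo each other exactly, leaving only the rest of the circuit to track.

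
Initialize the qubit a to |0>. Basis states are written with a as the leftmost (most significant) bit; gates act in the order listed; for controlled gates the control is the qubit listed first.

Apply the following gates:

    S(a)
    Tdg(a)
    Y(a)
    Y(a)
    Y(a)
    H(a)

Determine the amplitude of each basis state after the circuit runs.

The resulting statevector has amplitude sqrt(2)*I/2 on |0>, -sqrt(2)*I/2 on |1>.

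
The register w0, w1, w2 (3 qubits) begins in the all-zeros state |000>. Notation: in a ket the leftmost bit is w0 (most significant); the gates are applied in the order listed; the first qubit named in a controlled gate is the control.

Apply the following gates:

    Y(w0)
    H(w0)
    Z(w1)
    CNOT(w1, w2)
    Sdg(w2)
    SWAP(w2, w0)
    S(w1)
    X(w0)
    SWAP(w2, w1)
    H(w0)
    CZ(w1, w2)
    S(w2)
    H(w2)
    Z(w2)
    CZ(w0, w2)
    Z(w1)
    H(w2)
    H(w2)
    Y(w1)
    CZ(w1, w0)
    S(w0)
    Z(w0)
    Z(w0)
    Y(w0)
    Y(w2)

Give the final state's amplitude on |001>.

The final state's coefficient on |001> equals -sqrt(2)*I/4. Key observation: gates 17-18 undo each other exactly, leaving only the rest of the circuit to track.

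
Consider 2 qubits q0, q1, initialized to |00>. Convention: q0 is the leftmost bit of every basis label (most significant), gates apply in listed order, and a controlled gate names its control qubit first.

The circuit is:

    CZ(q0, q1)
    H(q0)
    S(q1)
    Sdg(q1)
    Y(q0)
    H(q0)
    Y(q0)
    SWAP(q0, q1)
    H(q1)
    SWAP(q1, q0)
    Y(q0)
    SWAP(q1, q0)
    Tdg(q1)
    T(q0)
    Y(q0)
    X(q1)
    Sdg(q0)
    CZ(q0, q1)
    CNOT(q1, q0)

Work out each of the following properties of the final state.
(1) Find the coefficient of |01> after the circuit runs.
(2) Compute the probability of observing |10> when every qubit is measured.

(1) The final state's coefficient on |01> equals -sqrt(2)*I/2. Key observation: gates 3-4 undo each other exactly, leaving only the rest of the circuit to track.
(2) Outcome |10> occurs with probability 1/2.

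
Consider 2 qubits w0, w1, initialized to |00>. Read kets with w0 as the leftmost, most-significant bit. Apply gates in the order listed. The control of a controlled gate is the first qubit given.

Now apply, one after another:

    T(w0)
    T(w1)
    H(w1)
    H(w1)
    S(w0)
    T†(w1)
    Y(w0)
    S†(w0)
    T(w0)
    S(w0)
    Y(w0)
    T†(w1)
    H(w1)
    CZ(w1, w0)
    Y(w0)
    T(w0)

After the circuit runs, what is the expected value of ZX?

The expectation value of ZX is -1.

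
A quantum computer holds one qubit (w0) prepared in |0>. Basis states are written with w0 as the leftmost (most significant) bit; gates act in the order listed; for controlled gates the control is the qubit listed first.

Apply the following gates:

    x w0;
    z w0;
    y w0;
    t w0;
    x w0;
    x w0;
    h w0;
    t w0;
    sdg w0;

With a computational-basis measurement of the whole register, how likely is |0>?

The probability of measuring |0> is 1/2.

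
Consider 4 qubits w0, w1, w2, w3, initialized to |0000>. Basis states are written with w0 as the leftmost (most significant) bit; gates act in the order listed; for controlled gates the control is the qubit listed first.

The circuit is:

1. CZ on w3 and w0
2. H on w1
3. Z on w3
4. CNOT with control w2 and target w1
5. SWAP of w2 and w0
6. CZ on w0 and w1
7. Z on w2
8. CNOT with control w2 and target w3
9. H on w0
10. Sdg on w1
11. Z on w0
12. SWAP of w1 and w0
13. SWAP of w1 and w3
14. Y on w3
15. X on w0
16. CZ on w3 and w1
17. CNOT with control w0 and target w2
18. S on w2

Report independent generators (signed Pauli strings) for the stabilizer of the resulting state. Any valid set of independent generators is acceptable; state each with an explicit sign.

One valid set of independent stabilizer generators is -XIXI, +IIIX, +ZIZI, +IZII (any independent generating set of the same group is equally correct).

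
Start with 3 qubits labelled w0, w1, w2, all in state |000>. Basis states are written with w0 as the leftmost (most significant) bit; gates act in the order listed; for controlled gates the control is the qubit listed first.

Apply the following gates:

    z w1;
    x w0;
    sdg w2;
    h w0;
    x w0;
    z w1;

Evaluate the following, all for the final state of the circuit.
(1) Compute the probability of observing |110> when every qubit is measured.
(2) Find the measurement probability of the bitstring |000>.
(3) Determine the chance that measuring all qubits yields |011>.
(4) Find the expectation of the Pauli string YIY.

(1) A full measurement returns |110> with probability 0.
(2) A full measurement returns |000> with probability 1/2.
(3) The probability of measuring |011> is 0.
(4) The observable YIY averages to 0.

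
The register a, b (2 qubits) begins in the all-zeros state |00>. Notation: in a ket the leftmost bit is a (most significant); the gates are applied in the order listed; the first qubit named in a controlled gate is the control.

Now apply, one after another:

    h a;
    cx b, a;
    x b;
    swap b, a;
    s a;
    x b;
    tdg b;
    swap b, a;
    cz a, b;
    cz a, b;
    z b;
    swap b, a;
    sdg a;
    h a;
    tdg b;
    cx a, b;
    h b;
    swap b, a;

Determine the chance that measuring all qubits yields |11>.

Outcome |11> occurs with probability 1/4.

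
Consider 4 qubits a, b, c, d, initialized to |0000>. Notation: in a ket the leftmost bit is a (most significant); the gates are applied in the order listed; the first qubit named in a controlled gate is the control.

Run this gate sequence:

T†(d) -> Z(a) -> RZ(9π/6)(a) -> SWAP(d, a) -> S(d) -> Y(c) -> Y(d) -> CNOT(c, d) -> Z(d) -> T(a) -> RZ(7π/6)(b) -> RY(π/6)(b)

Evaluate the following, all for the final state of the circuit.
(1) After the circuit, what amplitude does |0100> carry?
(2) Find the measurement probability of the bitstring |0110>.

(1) |0100> carries amplitude 0 in the final state.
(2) The probability of measuring |0110> is 1/2 - sqrt(3)/4.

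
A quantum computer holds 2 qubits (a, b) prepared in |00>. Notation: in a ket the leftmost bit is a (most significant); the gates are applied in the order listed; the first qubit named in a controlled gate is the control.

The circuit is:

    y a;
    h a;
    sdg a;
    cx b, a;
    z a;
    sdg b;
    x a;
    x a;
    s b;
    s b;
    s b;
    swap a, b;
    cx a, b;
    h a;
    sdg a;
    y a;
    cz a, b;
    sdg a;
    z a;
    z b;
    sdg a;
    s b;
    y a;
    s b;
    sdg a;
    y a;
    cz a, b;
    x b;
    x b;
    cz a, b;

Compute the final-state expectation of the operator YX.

In the final state, YX has expectation 1.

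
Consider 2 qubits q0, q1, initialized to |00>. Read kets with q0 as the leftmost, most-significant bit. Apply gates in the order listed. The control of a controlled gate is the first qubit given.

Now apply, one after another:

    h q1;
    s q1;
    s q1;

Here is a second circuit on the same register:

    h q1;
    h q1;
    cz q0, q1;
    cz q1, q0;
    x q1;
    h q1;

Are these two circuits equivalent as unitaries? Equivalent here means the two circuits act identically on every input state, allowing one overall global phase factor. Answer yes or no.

Yes, they are equivalent — the unitaries differ by at most a global phase.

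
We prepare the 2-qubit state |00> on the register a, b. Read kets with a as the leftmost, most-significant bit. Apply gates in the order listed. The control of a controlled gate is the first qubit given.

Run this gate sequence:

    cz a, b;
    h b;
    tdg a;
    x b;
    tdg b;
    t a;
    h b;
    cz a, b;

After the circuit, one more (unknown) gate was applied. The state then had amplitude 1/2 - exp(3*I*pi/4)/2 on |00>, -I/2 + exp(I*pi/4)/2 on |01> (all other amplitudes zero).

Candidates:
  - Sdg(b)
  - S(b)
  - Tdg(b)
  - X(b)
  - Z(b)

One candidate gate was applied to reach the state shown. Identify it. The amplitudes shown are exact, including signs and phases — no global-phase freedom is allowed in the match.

The unique candidate consistent with the amplitudes is Sdg(b).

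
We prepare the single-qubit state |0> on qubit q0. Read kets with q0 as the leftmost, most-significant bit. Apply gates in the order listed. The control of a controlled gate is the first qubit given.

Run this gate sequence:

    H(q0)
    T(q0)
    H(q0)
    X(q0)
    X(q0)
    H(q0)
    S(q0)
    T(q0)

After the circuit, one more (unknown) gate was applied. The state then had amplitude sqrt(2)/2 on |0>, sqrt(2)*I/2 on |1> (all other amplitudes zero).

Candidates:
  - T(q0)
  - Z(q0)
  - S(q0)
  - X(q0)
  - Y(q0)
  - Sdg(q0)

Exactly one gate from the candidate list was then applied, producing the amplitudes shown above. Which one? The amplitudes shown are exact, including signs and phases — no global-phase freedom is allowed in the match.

The applied gate was Sdg(q0).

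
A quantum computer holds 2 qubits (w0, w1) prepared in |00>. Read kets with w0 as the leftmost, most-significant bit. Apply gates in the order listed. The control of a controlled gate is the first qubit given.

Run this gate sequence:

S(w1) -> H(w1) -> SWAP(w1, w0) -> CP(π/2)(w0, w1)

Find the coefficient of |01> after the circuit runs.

The amplitude on |01> is 0.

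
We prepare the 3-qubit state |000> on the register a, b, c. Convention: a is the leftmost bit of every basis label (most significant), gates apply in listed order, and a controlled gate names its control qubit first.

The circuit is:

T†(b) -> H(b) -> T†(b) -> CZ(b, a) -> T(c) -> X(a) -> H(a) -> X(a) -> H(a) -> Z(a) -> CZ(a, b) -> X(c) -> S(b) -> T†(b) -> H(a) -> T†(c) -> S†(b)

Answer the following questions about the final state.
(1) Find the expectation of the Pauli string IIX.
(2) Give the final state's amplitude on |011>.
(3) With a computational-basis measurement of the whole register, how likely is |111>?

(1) The expectation value of IIX is 0. Key observation: gates 7-10 undo each other exactly, leaving only the rest of the circuit to track.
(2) |011> carries amplitude exp(I*pi/4)/2 in the final state.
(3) The probability of measuring |111> is 1/4.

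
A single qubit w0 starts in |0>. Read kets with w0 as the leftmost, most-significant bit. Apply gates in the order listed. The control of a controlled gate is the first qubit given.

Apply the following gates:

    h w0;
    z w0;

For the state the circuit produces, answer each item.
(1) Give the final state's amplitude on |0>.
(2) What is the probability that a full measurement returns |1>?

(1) The final state's coefficient on |0> equals sqrt(2)/2.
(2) A full measurement returns |1> with probability 1/2.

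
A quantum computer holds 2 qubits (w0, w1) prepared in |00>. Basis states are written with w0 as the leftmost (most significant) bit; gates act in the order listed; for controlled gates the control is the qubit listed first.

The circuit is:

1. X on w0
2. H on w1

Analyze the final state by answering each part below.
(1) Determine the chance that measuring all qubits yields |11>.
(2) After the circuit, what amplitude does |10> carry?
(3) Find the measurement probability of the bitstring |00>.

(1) The probability of measuring |11> is 1/2.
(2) The amplitude on |10> is sqrt(2)/2.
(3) A full measurement returns |00> with probability 0.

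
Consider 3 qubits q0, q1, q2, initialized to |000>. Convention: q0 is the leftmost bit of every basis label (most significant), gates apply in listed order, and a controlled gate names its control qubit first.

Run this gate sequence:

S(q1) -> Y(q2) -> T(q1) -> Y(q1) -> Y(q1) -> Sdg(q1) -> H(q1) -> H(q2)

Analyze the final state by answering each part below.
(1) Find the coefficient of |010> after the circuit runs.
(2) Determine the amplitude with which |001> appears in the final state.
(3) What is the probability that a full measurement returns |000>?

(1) The final state's coefficient on |010> equals I/2.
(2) The final state's coefficient on |001> equals -I/2.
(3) Outcome |000> occurs with probability 1/4.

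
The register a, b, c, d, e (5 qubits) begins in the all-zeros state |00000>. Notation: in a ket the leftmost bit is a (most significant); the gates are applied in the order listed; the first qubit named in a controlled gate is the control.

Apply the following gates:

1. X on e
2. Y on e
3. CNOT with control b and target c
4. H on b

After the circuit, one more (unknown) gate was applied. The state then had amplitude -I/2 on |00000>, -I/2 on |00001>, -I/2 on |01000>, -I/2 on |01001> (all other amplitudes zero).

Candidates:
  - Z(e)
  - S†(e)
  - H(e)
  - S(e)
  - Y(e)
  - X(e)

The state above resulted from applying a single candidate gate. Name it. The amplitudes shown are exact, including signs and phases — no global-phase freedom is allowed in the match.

It was H(e) that produced the state shown.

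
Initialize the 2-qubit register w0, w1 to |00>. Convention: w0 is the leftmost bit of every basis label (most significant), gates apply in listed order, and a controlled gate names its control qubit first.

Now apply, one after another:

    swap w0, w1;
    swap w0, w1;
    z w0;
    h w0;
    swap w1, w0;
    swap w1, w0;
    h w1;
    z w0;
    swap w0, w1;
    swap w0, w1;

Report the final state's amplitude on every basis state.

The final amplitudes are 1/2 on |00>, 1/2 on |01>, -1/2 on |10>, -1/2 on |11>.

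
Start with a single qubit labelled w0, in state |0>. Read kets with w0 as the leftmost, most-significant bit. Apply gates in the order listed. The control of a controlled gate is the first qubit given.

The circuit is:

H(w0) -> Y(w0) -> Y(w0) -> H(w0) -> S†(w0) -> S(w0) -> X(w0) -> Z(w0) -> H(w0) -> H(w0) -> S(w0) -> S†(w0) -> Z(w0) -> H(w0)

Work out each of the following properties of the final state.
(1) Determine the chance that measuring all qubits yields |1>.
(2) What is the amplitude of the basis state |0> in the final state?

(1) Outcome |1> occurs with probability 1/2. Key observation: gates 9-10 undo each other exactly, leaving only the rest of the circuit to track.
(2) The amplitude on |0> is sqrt(2)/2.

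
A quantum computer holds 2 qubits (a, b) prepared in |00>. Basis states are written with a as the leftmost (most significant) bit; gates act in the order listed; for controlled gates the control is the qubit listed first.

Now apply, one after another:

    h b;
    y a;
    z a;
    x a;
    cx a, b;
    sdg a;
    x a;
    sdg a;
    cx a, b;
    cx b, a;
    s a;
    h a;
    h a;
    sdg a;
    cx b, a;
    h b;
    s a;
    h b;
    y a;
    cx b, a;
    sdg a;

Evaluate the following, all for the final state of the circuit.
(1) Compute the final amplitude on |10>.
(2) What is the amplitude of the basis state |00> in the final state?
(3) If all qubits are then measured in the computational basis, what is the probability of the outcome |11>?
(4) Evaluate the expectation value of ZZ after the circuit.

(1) The amplitude on |10> is 0.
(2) The final state's coefficient on |00> equals -sqrt(2)/2.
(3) The probability of measuring |11> is 1/2.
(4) The expectation value of ZZ is 1.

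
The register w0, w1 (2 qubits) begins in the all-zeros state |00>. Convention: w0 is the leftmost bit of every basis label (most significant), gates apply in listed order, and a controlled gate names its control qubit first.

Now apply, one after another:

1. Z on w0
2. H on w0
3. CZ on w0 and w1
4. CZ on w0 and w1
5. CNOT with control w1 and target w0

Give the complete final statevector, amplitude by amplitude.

The final amplitudes are sqrt(2)/2 on |00>, 0 on |01>, sqrt(2)/2 on |10>, 0 on |11>. Key observation: gates 3-4 undo each other exactly, leaving only the rest of the circuit to track.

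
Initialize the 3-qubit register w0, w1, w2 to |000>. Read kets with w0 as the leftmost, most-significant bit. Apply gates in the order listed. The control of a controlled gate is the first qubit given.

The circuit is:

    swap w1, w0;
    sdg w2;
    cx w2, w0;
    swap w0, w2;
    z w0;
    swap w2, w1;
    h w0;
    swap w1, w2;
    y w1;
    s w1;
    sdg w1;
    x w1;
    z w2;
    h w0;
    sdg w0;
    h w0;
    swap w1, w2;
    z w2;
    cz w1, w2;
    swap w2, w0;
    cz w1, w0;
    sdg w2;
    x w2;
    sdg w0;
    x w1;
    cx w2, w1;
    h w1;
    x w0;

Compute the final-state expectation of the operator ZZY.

In the final state, ZZY has expectation -1. Key observation: gates 10-11 undo each other exactly, leaving only the rest of the circuit to track.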